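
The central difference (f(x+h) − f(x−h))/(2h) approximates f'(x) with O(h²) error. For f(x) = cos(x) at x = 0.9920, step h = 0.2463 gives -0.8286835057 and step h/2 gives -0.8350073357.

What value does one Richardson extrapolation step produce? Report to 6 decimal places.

The method has order 2: 2^2 = 4.
A(h/2) − A(h) = -0.8350073357 − (-0.8286835057) = -0.0063238300
Divide by 2^2 − 1 = 3: (-0.0063238300)/3 = -0.0021079433
R = -0.8350073357 − 0.0021079433 = -0.8371152790
Shift from A(h/2): −0.0021079433.

-0.837115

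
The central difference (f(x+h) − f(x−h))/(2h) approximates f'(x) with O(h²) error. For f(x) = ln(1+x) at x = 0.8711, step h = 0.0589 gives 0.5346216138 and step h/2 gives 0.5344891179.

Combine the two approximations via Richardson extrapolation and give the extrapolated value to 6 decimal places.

Order 2 gives 2^r = 4 and 2^r − 1 = 3.
Weighted: 2.1379564716 − 0.5346216138 = 1.6033348578
1.6033348578 ÷ 3 = 0.5344449526
Gap between inputs: 1.325e-04; correction applied: −0.0000441653.

0.534445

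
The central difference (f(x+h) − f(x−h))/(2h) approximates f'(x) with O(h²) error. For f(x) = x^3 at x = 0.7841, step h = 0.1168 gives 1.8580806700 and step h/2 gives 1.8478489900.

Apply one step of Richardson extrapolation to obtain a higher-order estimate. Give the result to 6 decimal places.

1.844438

Order 2 gives 2^r = 4 and 2^r − 1 = 3.
2^2*A(h/2) = 7.3913959600; minus A(h) gives 5.5333152900.
Divide by 2^2 − 1 = 3.
So the Richardson estimate is 1.8444384300.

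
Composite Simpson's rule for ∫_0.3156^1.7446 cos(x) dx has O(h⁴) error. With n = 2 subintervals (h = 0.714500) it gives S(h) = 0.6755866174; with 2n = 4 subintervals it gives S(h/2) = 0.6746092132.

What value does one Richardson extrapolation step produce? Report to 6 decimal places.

Method order is 4; weight 2^4 = 16.
16·0.6746092132 = 10.7937474112; subtract 0.6755866174 → 10.1181607938
R = 10.1181607938/15 = 0.6745440529
Shift from A(h/2): −0.0000651603.

0.674544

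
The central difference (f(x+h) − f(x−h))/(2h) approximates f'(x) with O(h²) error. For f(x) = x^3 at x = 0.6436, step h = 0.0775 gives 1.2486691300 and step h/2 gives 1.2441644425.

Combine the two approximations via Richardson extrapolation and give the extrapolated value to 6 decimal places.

With r = 2 the leading error scales as h^2, so the weight is 2^2 = 4.
Weighted: 4.9766577700 − 1.2486691300 = 3.7279886400
Divide by 2^2 − 1 = 3.
So the Richardson estimate is 1.2426628800.

1.242663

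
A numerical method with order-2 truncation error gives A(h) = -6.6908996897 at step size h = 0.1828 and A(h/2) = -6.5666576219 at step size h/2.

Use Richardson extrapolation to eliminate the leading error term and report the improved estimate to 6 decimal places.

-6.525244

Method order is 2; weight 2^2 = 4.
4×(-6.5666576219) = -26.2666304876; (-26.2666304876) − (-6.6908996897) = -19.5757307979
R = (-19.5757307979)/3 = -6.5252435993
Shift from A(h/2): +0.0414140226.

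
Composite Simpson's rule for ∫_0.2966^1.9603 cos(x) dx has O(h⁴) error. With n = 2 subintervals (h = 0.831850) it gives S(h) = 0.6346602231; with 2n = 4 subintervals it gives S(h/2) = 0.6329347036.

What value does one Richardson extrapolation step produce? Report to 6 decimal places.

Order 4 gives 2^r = 16 and 2^r − 1 = 15.
Top: 16(0.6329347036) − (0.6346602231) = 9.4922950345
Divide by 2^4 − 1 = 15.
(16×0.6329347036 − 0.6346602231)/(16 − 1) = 0.6328196690
Correction |R − A(h/2)| = 1.150e-04; gap |A(h/2) − A(h)| = 1.726e-03.

0.632820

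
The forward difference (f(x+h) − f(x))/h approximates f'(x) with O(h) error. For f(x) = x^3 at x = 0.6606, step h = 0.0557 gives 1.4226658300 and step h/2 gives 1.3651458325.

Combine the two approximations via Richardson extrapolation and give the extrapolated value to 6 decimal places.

Error is O(h^1); halving h shrinks it by 2^1 = 2.
2×1.3651458325 − 1.4226658300 = 1.3076258350
Denominator 2 − 1 = 1.
So the Richardson estimate is 1.3076258350.

1.307626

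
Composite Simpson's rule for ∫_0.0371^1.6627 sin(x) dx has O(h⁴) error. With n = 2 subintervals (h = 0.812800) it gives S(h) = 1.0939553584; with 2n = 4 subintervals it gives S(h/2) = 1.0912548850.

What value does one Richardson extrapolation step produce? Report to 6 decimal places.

1.091075

With r = 4 the leading error scales as h^4, so the weight is 2^4 = 16.
16×1.0912548850 = 17.4600781600; subtract 1.0939553584 → 16.3661228016
(16×1.0912548850 − 1.0939553584)/(16 − 1) = 1.0910748534
Gap between inputs: 2.700e-03; correction applied: −0.0001800316.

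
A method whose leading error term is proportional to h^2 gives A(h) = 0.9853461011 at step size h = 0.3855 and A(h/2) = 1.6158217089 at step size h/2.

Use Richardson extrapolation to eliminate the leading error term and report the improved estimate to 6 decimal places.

1.825980

Method order is 2; weight 2^2 = 4.
2^2·A(h/2) = 6.4632868356; minus A(h) gives 5.4779407345.
R = 5.4779407345/3 = 1.8259802448
Gap between inputs: 6.305e-01; correction applied: +0.2101585359.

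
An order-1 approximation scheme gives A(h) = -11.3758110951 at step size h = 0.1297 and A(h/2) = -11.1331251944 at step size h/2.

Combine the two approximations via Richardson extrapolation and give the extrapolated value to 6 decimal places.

-10.890439

With r = 1 the leading error scales as h^1, so the weight is 2^1 = 2.
2×(-11.1331251944) = -22.2662503888; subtract (-11.3758110951) → -10.8904392937
(2×(-11.1331251944) − (-11.3758110951))/(2 − 1) = -10.8904392937
Gap between inputs: 2.427e-01; correction applied: +0.2426859007.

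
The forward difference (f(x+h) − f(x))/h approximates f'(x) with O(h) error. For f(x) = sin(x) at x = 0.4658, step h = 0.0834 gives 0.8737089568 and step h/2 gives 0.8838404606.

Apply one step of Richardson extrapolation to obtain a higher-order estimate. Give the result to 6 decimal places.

0.893972

r = 1, so 2^r = 2.
2^1×A(h/2) = 1.7676809212; minus A(h) gives 0.8939719644.
0.8939719644 ÷ 1 = 0.8939719644
Correction |R − A(h/2)| = 1.013e-02; gap |A(h/2) − A(h)| = 1.013e-02.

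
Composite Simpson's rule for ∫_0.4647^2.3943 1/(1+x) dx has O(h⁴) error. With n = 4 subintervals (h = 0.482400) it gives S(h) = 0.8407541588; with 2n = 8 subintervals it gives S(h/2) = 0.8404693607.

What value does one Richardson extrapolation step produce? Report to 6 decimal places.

0.840450

The method has order 4: 2^4 = 16.
16×0.8404693607 = 13.4475097712; 13.4475097712 − 0.8407541588 = 12.6067556124
Denominator 16 − 1 = 15.
R = 12.6067556124/15 = 0.8404503742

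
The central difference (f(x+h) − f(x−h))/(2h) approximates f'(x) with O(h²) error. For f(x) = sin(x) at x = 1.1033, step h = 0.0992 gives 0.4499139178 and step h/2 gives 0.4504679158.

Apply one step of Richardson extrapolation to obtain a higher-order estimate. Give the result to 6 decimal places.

Method order is 2; weight 2^2 = 4.
Numerator 4*A(h/2) − A(h) = 4*0.4504679158 − 0.4499139178 = 1.3519577454
Divide by 2^2 − 1 = 3.
Result: 0.4506525818

0.450653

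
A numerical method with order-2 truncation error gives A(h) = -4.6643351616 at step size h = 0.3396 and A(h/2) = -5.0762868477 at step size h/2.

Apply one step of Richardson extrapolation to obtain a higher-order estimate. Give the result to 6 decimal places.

r = 2: numerator weight 4, denominator 3.
4·(-5.0762868477) = -20.3051473908; subtract (-4.6643351616) → -15.6408122292
Divide by 2^2 − 1 = 3.
(-15.6408122292) ÷ 3 = -5.2136040764

-5.213604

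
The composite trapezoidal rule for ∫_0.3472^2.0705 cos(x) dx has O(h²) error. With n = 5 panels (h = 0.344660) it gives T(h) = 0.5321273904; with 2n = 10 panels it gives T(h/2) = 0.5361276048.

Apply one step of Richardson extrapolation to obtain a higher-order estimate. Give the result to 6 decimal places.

0.537461

Error is O(h^2); halving h shrinks it by 2^2 = 4.
4 × 0.5361276048 − 0.5321273904 = 1.6123830288
Divide by 2^2 − 1 = 3.
So the Richardson estimate is 0.5374610096.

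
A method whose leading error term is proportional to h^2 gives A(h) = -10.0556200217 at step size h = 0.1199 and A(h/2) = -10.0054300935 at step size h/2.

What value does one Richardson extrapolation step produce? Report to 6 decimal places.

-9.988700

Order 2 gives 2^r = 4 and 2^r − 1 = 3.
4 × (-10.0054300935) = -40.0217203740; subtract (-10.0556200217) → -29.9661003523
Extrapolated: (-29.9661003523) / 3 = -9.9887001174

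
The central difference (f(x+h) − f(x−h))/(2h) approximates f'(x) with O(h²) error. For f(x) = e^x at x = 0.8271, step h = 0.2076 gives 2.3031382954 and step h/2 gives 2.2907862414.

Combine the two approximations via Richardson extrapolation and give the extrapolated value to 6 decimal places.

Error is O(h^2); halving h shrinks it by 2^2 = 4.
4·2.2907862414 = 9.1631449656; 9.1631449656 − 2.3031382954 = 6.8600066702
Divide by 2^2 − 1 = 3.
Extrapolated: 6.8600066702 / 3 = 2.2866688901

2.286669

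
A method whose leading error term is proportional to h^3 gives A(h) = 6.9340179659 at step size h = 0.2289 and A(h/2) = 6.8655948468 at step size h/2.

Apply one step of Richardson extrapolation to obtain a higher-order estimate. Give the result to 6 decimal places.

6.855820

Order 3 gives 2^r = 8 and 2^r − 1 = 7.
8×6.8655948468 − 6.9340179659 = 47.9907408085
47.9907408085 ÷ 7 = 6.8558201155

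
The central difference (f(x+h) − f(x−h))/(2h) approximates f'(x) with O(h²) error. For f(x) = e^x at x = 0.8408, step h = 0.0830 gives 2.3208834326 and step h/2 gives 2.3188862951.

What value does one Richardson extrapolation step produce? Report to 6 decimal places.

2.318221

r = 2: numerator weight 4, denominator 3.
4×2.3188862951 = 9.2755451804; 9.2755451804 − 2.3208834326 = 6.9546617478
(4×2.3188862951 − 2.3208834326)/(4 − 1) = 2.3182205826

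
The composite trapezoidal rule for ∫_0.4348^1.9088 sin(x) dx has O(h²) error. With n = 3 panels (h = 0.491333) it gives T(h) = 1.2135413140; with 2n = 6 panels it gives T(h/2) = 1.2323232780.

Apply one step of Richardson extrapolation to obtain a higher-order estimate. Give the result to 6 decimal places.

r = 2, so 2^r = 4.
4·1.2323232780 − 1.2135413140 = 3.7157517980
Extrapolated: 3.7157517980 / 3 = 1.2385839327

1.238584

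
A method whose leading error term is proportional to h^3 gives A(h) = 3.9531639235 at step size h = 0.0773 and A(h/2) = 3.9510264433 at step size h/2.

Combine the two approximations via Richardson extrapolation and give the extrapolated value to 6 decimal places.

3.950721

Order 3 gives 2^r = 8 and 2^r − 1 = 7.
8*3.9510264433 = 31.6082115464; subtract 3.9531639235 → 27.6550476229
Denominator 8 − 1 = 7.
Result: 3.9507210890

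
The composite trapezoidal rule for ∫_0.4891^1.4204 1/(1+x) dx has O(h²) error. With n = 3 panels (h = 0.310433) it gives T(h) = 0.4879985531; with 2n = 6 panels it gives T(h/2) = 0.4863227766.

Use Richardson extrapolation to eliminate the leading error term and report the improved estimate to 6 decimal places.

0.485764

The method has order 2: 2^2 = 4.
4 × 0.4863227766 − 0.4879985531 = 1.4572925533
Denominator 4 − 1 = 3.
1.4572925533 ÷ 3 = 0.4857641844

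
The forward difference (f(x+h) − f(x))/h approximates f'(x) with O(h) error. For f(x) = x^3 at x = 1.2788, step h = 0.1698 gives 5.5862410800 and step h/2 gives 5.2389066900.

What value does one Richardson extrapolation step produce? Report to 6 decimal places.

With r = 1 the leading error scales as h^1, so the weight is 2^1 = 2.
Top: 2(5.2389066900) − (5.5862410800) = 4.8915723000
Divide by 2^1 − 1 = 1.
Result: 4.8915723000

4.891572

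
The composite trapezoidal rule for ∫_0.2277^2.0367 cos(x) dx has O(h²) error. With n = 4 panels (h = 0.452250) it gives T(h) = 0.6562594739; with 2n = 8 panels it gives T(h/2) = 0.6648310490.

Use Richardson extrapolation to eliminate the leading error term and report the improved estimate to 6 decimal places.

r = 2: numerator weight 4, denominator 3.
Weighted: 2.6593241960 − 0.6562594739 = 2.0030647221
Extrapolated: 2.0030647221 / 3 = 0.6676882407

0.667688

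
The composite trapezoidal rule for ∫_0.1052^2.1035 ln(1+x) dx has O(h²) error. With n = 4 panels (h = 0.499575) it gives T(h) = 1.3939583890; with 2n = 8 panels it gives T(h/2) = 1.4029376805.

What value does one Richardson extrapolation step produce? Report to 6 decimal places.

Order 2 gives 2^r = 4 and 2^r − 1 = 3.
4×1.4029376805 = 5.6117507220; subtract 1.3939583890 → 4.2177923330
(4×1.4029376805 − 1.3939583890)/(4 − 1) = 1.4059307777

1.405931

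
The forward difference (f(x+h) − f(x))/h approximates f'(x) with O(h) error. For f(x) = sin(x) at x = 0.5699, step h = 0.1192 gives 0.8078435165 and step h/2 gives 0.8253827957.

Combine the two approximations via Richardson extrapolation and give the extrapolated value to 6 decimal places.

r = 1, so 2^r = 2.
2^1·A(h/2) = 1.6507655914; minus A(h) gives 0.8429220749.
Denominator 2 − 1 = 1.
R = 0.8429220749/1 = 0.8429220749
Shift from A(h/2): +0.0175392792.

0.842922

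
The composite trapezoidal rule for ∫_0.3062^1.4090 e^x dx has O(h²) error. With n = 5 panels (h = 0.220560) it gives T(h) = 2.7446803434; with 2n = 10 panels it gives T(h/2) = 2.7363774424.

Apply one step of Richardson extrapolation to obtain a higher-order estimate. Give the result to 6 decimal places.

With r = 2 the leading error scales as h^2, so the weight is 2^2 = 4.
4×2.7363774424 = 10.9455097696; subtract 2.7446803434 → 8.2008294262
8.2008294262 ÷ 3 = 2.7336098087
Shift from A(h/2): −0.0027676337.

2.733610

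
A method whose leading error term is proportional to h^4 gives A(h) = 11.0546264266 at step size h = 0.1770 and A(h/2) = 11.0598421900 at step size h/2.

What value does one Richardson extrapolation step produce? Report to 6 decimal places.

Method order is 4; weight 2^4 = 16.
A(h/2) − A(h) = 11.0598421900 − 11.0546264266 = 0.0052157634
Correction (A(h/2) − A(h))/(16 − 1) = 0.0052157634/15 = 0.0003477176
R = A(h/2) + (A(h/2) − A(h))/15 = 11.0598421900 + 0.0003477176 = 11.0601899076
Shift from A(h/2): +0.0003477176.

11.060190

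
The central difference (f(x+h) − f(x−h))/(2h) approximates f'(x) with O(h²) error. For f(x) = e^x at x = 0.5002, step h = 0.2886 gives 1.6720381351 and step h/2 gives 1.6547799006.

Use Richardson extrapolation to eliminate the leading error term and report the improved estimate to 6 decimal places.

1.649027

With r = 2 the leading error scales as h^2, so the weight is 2^2 = 4.
4 × 1.6547799006 = 6.6191196024; 6.6191196024 − 1.6720381351 = 4.9470814673
Denominator 4 − 1 = 3.
4.9470814673 ÷ 3 = 1.6490271558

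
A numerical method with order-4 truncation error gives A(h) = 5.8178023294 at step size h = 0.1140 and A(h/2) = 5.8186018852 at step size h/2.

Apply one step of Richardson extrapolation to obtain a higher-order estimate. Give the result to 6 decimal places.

5.818655

r = 4: numerator weight 16, denominator 15.
16 × 5.8186018852 = 93.0976301632; 93.0976301632 − 5.8178023294 = 87.2798278338
R = 87.2798278338/15 = 5.8186551889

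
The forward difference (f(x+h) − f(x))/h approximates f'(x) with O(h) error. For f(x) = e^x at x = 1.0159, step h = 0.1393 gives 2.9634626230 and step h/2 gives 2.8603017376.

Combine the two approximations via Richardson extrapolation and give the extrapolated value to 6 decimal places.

2.757141

Order 1 gives 2^r = 2 and 2^r − 1 = 1.
2×2.8603017376 − 2.9634626230 = 2.7571408522
Divide by 2^1 − 1 = 1.
(2×2.8603017376 − 2.9634626230)/(2 − 1) = 2.7571408522
Shift from A(h/2): −0.1031608854.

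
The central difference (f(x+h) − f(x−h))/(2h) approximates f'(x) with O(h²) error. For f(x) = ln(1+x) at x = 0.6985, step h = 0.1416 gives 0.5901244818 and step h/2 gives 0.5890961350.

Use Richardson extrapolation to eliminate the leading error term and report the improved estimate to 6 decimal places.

0.588753

Method order is 2; weight 2^2 = 4.
2^2*A(h/2) = 2.3563845400; minus A(h) gives 1.7662600582.
1.7662600582 ÷ 3 = 0.5887533527
Correction |R − A(h/2)| = 3.428e-04; gap |A(h/2) − A(h)| = 1.028e-03.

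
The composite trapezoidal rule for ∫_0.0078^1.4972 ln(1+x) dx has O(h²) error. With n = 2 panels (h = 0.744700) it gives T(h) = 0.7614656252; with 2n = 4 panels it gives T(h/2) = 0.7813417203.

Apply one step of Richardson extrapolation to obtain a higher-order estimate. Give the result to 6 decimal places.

0.787967

The method has order 2: 2^2 = 4.
2^2*A(h/2) = 3.1253668812; minus A(h) gives 2.3639012560.
Extrapolated: 2.3639012560 / 3 = 0.7879670853
Shift from A(h/2): +0.0066253650.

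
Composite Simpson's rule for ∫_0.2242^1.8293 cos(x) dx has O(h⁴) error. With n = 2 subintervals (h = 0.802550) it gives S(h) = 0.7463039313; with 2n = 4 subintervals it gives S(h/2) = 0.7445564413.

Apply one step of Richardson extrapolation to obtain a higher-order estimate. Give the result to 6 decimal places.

0.744440

Method order is 4; weight 2^4 = 16.
Weighted: 11.9129030608 − 0.7463039313 = 11.1665991295
Denominator 16 − 1 = 15.
So the Richardson estimate is 0.7444399420.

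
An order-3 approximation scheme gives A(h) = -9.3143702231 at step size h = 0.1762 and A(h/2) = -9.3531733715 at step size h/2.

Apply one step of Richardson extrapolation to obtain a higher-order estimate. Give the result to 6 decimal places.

Leading term ∝ h^3; use weight 8 = 2^3.
Weighted: (-74.8253869720) − (-9.3143702231) = -65.5110167489
(-65.5110167489) ÷ 7 = -9.3587166784

-9.358717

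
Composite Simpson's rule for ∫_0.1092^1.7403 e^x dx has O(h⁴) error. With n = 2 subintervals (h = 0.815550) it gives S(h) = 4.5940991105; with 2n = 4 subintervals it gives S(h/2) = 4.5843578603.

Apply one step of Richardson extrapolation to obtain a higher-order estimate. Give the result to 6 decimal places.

4.583708

With r = 4 the leading error scales as h^4, so the weight is 2^4 = 16.
16·4.5843578603 = 73.3497257648; subtract 4.5940991105 → 68.7556266543
Denominator 16 − 1 = 15.
68.7556266543 ÷ 15 = 4.5837084436
Shift from A(h/2): −0.0006494167.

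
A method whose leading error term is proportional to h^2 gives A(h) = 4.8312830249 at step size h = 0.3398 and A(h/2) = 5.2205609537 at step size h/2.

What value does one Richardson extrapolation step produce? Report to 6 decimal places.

5.350320

Order 2 gives 2^r = 4 and 2^r − 1 = 3.
4×5.2205609537 = 20.8822438148; 20.8822438148 − 4.8312830249 = 16.0509607899
Denominator 4 − 1 = 3.
16.0509607899 ÷ 3 = 5.3503202633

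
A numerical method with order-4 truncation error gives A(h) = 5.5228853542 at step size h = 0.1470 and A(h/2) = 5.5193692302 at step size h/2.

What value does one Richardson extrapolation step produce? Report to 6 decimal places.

r = 4: numerator weight 16, denominator 15.
Numerator 16·A(h/2) − A(h) = 16·5.5193692302 − 5.5228853542 = 82.7870223290
Denominator 16 − 1 = 15.
R = 82.7870223290/15 = 5.5191348219

5.519135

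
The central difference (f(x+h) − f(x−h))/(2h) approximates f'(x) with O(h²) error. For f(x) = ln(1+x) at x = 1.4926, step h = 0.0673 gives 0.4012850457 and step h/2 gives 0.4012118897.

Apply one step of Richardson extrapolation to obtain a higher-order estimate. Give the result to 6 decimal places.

0.401188

Leading term ∝ h^2; use weight 4 = 2^2.
Numerator 4*A(h/2) − A(h) = 4*0.4012118897 − 0.4012850457 = 1.2035625131
(4*0.4012118897 − 0.4012850457)/(4 − 1) = 0.4011875044
Shift from A(h/2): −0.0000243853.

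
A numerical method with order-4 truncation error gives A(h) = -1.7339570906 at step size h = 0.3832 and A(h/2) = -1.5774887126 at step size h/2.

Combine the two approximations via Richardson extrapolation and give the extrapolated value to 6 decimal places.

-1.567057

r = 4: numerator weight 16, denominator 15.
A(h/2) − A(h) = -1.5774887126 − (-1.7339570906) = 0.1564683780
Divide by 2^4 − 1 = 15: 0.1564683780/15 = 0.0104312252
R = -1.5774887126 + 0.0104312252 = -1.5670574874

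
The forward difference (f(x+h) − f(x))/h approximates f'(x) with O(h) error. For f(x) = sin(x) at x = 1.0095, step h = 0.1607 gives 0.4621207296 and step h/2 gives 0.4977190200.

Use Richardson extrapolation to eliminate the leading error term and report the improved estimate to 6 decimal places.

r = 1, so 2^r = 2.
Difference of the inputs: 0.4977190200 − 0.4621207296 = 0.0355982904
Divide by 2^1 − 1 = 1: 0.0355982904/1 = 0.0355982904
R = A(h/2) + (A(h/2) − A(h))/1 = 0.4977190200 + 0.0355982904 = 0.5333173104
Shift from A(h/2): +0.0355982904.

0.533317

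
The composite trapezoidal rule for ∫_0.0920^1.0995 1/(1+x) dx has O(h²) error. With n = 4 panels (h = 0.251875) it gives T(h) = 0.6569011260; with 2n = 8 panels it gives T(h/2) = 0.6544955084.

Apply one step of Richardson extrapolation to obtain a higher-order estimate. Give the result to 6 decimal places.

0.653694

The method has order 2: 2^2 = 4.
4 × 0.6544955084 = 2.6179820336; subtract 0.6569011260 → 1.9610809076
Denominator 4 − 1 = 3.
So the Richardson estimate is 0.6536936359.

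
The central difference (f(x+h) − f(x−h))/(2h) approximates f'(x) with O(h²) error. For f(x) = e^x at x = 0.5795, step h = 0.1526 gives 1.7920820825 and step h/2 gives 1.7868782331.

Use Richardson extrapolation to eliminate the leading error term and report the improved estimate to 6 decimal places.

r = 2: numerator weight 4, denominator 3.
Top: 4(1.7868782331) − (1.7920820825) = 5.3554308499
Denominator 4 − 1 = 3.
So the Richardson estimate is 1.7851436166.

1.785144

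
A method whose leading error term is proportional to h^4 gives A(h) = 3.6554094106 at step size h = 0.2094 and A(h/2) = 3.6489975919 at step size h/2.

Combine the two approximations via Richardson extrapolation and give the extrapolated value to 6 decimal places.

3.648570

Order 4 gives 2^r = 16 and 2^r − 1 = 15.
Numerator 16 × A(h/2) − A(h) = 16 × 3.6489975919 − 3.6554094106 = 54.7285520598
Denominator 16 − 1 = 15.
Result: 3.6485701373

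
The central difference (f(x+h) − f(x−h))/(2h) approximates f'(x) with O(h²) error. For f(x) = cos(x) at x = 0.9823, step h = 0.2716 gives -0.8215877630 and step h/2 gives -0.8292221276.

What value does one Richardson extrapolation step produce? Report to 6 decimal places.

Order 2 gives 2^r = 4 and 2^r − 1 = 3.
4×(-0.8292221276) = -3.3168885104; (-3.3168885104) − (-0.8215877630) = -2.4953007474
R = (-2.4953007474)/3 = -0.8317669158

-0.831767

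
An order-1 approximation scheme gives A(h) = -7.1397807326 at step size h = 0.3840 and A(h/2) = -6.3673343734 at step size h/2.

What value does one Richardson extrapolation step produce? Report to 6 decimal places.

-5.594888

r = 1, so 2^r = 2.
Numerator 2×A(h/2) − A(h) = 2×(-6.3673343734) − (-7.1397807326) = -5.5948880142
Divide by 2^1 − 1 = 1.
Extrapolated: (-5.5948880142) / 1 = -5.5948880142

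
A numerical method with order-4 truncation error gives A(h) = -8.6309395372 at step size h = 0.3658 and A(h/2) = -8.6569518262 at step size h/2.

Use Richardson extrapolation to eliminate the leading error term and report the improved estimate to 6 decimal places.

The method has order 4: 2^4 = 16.
2^4 × A(h/2) = -138.5112292192; minus A(h) gives -129.8802896820.
Divide by 2^4 − 1 = 15.
Result: -8.6586859788

-8.658686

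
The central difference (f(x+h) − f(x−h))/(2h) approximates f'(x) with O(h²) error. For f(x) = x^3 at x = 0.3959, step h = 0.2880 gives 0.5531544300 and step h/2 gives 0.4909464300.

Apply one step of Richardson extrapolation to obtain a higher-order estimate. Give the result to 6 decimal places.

Leading term ∝ h^2; use weight 4 = 2^2.
Weighted: 1.9637857200 − 0.5531544300 = 1.4106312900
Divide by 2^2 − 1 = 3.
1.4106312900 ÷ 3 = 0.4702104300

0.470210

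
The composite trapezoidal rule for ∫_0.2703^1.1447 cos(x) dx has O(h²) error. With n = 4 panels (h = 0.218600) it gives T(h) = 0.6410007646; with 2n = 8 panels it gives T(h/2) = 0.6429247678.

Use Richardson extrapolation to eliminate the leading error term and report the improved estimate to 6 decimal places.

0.643566

Error is O(h^2); halving h shrinks it by 2^2 = 4.
4·0.6429247678 − 0.6410007646 = 1.9306983066
Divide by 2^2 − 1 = 3.
Extrapolated: 1.9306983066 / 3 = 0.6435661022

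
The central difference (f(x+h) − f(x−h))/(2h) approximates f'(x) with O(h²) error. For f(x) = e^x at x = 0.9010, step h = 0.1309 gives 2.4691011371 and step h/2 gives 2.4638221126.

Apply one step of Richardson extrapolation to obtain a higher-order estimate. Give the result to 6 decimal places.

The method has order 2: 2^2 = 4.
2^2×A(h/2) = 9.8552884504; minus A(h) gives 7.3861873133.
R = 7.3861873133/3 = 2.4620624378
Correction |R − A(h/2)| = 1.760e-03; gap |A(h/2) − A(h)| = 5.279e-03.

2.462062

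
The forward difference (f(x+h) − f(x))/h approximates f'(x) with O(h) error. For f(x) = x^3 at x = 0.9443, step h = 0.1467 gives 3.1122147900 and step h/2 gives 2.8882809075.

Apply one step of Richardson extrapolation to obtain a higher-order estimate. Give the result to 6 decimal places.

r = 1, so 2^r = 2.
Weighted: 5.7765618150 − 3.1122147900 = 2.6643470250
Extrapolated: 2.6643470250 / 1 = 2.6643470250

2.664347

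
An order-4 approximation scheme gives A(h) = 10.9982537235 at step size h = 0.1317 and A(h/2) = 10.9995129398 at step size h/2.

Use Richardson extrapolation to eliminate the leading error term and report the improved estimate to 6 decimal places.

Leading term ∝ h^4; use weight 16 = 2^4.
2^4×A(h/2) = 175.9922070368; minus A(h) gives 164.9939533133.
Divide by 2^4 − 1 = 15.
Result: 10.9995968876

10.999597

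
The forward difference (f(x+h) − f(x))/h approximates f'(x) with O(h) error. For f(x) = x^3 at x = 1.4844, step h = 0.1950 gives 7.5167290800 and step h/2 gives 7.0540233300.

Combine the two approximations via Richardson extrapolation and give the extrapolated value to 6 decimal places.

6.591318

The method has order 1: 2^1 = 2.
Numerator 2 × A(h/2) − A(h) = 2 × 7.0540233300 − 7.5167290800 = 6.5913175800
R = 6.5913175800/1 = 6.5913175800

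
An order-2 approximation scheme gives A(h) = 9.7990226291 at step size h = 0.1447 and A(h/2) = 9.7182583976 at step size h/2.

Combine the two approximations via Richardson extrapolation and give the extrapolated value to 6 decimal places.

9.691337

Order 2 gives 2^r = 4 and 2^r − 1 = 3.
Top: 4(9.7182583976) − (9.7990226291) = 29.0740109613
Extrapolated: 29.0740109613 / 3 = 9.6913369871
Correction |R − A(h/2)| = 2.692e-02; gap |A(h/2) − A(h)| = 8.076e-02.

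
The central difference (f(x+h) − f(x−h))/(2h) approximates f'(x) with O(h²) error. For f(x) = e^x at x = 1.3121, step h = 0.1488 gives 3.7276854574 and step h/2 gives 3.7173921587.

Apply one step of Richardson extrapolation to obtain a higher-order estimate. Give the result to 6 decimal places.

With r = 2 the leading error scales as h^2, so the weight is 2^2 = 4.
4*3.7173921587 = 14.8695686348; 14.8695686348 − 3.7276854574 = 11.1418831774
Divide by 2^2 − 1 = 3.
So the Richardson estimate is 3.7139610591.
Gap between inputs: 1.029e-02; correction applied: −0.0034310996.

3.713961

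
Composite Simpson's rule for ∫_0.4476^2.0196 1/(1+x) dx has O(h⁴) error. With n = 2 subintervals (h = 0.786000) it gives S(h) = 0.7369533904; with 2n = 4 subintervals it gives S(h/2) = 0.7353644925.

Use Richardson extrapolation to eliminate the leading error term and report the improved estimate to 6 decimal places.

The method has order 4: 2^4 = 16.
16·0.7353644925 − 0.7369533904 = 11.0288784896
Denominator 16 − 1 = 15.
R = 11.0288784896/15 = 0.7352585660
Gap between inputs: 1.589e-03; correction applied: −0.0001059265.

0.735259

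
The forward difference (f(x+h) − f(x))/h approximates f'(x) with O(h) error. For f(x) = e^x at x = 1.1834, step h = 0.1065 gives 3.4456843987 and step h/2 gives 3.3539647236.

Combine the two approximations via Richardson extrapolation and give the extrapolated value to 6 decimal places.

3.262245

Error is O(h^1); halving h shrinks it by 2^1 = 2.
2*3.3539647236 = 6.7079294472; 6.7079294472 − 3.4456843987 = 3.2622450485
Extrapolated: 3.2622450485 / 1 = 3.2622450485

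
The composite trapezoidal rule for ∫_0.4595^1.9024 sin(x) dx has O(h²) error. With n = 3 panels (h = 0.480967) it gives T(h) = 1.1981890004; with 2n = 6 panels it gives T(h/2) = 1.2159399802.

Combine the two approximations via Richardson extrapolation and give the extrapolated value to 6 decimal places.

Order 2 gives 2^r = 4 and 2^r − 1 = 3.
A(h/2) − A(h) = 1.2159399802 − 1.1981890004 = 0.0177509798
Correction (A(h/2) − A(h))/(4 − 1) = 0.0177509798/3 = 0.0059169933
R = A(h/2) + (A(h/2) − A(h))/3 = 1.2159399802 + 0.0059169933 = 1.2218569735
Gap between inputs: 1.775e-02; correction applied: +0.0059169933.

1.221857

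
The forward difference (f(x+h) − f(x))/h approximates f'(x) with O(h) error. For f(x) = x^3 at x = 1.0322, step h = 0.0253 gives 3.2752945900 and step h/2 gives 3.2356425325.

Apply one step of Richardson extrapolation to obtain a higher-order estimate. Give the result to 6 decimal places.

3.195990

Method order is 1; weight 2^1 = 2.
Weighted: 6.4712850650 − 3.2752945900 = 3.1959904750
Divide by 2^1 − 1 = 1.
R = 3.1959904750/1 = 3.1959904750
Gap between inputs: 3.965e-02; correction applied: −0.0396520575.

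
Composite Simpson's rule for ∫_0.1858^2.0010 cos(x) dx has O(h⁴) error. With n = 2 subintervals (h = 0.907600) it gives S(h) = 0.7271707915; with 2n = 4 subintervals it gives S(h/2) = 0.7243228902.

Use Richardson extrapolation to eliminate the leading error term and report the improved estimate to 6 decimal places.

r = 4: numerator weight 16, denominator 15.
2^4×A(h/2) = 11.5891662432; minus A(h) gives 10.8619954517.
(16×0.7243228902 − 0.7271707915)/(16 − 1) = 0.7241330301
Shift from A(h/2): −0.0001898601.

0.724133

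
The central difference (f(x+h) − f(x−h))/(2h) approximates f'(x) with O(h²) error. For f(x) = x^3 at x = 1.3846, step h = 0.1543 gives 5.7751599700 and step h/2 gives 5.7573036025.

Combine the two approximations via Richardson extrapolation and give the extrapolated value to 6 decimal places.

Order 2 gives 2^r = 4 and 2^r − 1 = 3.
Numerator 4*A(h/2) − A(h) = 4*5.7573036025 − 5.7751599700 = 17.2540544400
Denominator 4 − 1 = 3.
So the Richardson estimate is 5.7513514800.

5.751351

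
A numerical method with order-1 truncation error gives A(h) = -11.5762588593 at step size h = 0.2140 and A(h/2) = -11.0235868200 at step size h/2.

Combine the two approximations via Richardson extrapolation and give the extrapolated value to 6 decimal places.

-10.470915

r = 1: numerator weight 2, denominator 1.
2^1 × A(h/2) = -22.0471736400; minus A(h) gives -10.4709147807.
Divide by 2^1 − 1 = 1.
(2 × (-11.0235868200) − (-11.5762588593))/(2 − 1) = -10.4709147807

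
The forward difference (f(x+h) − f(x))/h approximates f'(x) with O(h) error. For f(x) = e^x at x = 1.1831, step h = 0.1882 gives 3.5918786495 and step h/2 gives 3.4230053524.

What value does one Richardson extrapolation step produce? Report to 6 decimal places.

r = 1, so 2^r = 2.
2^1×A(h/2) = 6.8460107048; minus A(h) gives 3.2541320553.
Divide by 2^1 − 1 = 1.
Result: 3.2541320553
Gap between inputs: 1.689e-01; correction applied: −0.1688732971.

3.254132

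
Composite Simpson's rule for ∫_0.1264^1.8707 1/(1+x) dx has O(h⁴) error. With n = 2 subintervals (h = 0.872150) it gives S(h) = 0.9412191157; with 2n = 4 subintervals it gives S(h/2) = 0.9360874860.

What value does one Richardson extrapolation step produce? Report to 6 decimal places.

0.935745

Order 4 gives 2^r = 16 and 2^r − 1 = 15.
2^4×A(h/2) = 14.9773997760; minus A(h) gives 14.0361806603.
Divide by 2^4 − 1 = 15.
So the Richardson estimate is 0.9357453774.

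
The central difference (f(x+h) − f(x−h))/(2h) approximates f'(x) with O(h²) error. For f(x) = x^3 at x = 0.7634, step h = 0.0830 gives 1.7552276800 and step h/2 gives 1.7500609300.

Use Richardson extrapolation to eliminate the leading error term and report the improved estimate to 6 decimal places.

1.748339

Method order is 2; weight 2^2 = 4.
Weighted: 7.0002437200 − 1.7552276800 = 5.2450160400
(4*1.7500609300 − 1.7552276800)/(4 − 1) = 1.7483386800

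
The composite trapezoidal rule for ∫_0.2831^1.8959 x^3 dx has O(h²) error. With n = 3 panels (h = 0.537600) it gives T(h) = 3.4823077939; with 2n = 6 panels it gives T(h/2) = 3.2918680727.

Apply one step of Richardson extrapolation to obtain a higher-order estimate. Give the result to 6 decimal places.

3.228388

The method has order 2: 2^2 = 4.
A(h/2) − A(h) = 3.2918680727 − 3.4823077939 = -0.1904397212
Correction (A(h/2) − A(h))/(4 − 1) = (-0.1904397212)/3 = -0.0634799071
R = 3.2918680727 − 0.0634799071 = 3.2283881656
Shift from A(h/2): −0.0634799071.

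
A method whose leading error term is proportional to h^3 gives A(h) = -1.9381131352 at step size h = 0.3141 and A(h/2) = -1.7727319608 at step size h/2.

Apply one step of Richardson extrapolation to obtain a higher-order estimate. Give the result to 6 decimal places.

-1.749106

Method order is 3; weight 2^3 = 8.
2^3·A(h/2) = -14.1818556864; minus A(h) gives -12.2437425512.
R = (-12.2437425512)/7 = -1.7491060787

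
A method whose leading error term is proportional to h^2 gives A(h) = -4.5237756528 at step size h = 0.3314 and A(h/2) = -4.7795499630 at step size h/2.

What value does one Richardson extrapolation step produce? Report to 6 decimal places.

r = 2, so 2^r = 4.
A(h/2) − A(h) = -4.7795499630 − (-4.5237756528) = -0.2557743102
Correction (A(h/2) − A(h))/(4 − 1) = (-0.2557743102)/3 = -0.0852581034
R = -4.7795499630 − 0.0852581034 = -4.8648080664
Correction |R − A(h/2)| = 8.526e-02; gap |A(h/2) − A(h)| = 2.558e-01.

-4.864808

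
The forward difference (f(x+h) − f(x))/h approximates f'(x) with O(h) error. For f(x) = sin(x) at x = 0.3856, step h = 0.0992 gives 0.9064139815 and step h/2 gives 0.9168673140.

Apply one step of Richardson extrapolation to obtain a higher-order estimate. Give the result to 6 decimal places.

r = 1, so 2^r = 2.
Numerator 2*A(h/2) − A(h) = 2*0.9168673140 − 0.9064139815 = 0.9273206465
Denominator 2 − 1 = 1.
Result: 0.9273206465

0.927321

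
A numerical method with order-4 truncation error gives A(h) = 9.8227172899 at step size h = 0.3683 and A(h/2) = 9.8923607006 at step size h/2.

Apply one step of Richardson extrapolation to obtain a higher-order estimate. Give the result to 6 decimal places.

Order 4 gives 2^r = 16 and 2^r − 1 = 15.
2^4 × A(h/2) = 158.2777712096; minus A(h) gives 148.4550539197.
Divide by 2^4 − 1 = 15.
(16 × 9.8923607006 − 9.8227172899)/(16 − 1) = 9.8970035946
Shift from A(h/2): +0.0046428940.

9.897004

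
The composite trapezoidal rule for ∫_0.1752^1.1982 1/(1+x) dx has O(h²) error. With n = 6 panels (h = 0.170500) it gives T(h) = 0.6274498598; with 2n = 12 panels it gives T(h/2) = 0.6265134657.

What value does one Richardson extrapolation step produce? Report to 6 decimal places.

Leading term ∝ h^2; use weight 4 = 2^2.
A(h/2) − A(h) = 0.6265134657 − 0.6274498598 = -0.0009363941
Correction (A(h/2) − A(h))/(4 − 1) = (-0.0009363941)/3 = -0.0003121314
R = 0.6265134657 − 0.0003121314 = 0.6262013343

0.626201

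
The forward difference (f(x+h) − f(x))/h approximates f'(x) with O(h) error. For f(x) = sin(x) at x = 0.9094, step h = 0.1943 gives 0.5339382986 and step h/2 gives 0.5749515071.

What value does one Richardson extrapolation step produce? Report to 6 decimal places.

Method order is 1; weight 2^1 = 2.
Top: 2(0.5749515071) − (0.5339382986) = 0.6159647156
Denominator 2 − 1 = 1.
So the Richardson estimate is 0.6159647156.

0.615965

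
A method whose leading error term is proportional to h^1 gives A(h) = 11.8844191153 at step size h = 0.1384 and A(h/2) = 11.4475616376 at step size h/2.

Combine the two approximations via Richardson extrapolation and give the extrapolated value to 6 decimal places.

11.010704

r = 1: numerator weight 2, denominator 1.
2^1*A(h/2) = 22.8951232752; minus A(h) gives 11.0107041599.
Denominator 2 − 1 = 1.
(2*11.4475616376 − 11.8844191153)/(2 − 1) = 11.0107041599
Gap between inputs: 4.369e-01; correction applied: −0.4368574777.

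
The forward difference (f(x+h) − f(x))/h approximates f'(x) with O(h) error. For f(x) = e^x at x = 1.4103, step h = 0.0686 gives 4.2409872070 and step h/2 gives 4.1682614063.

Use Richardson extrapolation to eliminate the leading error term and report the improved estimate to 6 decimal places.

4.095536

With r = 1 the leading error scales as h^1, so the weight is 2^1 = 2.
2^1·A(h/2) = 8.3365228126; minus A(h) gives 4.0955356056.
Denominator 2 − 1 = 1.
Result: 4.0955356056
Correction |R − A(h/2)| = 7.273e-02; gap |A(h/2) − A(h)| = 7.273e-02.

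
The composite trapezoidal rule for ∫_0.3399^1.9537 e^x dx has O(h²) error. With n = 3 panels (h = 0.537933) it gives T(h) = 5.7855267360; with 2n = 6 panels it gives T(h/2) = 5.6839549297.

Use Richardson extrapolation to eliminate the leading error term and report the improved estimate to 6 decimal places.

r = 2: numerator weight 4, denominator 3.
A(h/2) − A(h) = 5.6839549297 − 5.7855267360 = -0.1015718063
Correction (A(h/2) − A(h))/(4 − 1) = (-0.1015718063)/3 = -0.0338572688
R = 5.6839549297 − 0.0338572688 = 5.6500976609

5.650098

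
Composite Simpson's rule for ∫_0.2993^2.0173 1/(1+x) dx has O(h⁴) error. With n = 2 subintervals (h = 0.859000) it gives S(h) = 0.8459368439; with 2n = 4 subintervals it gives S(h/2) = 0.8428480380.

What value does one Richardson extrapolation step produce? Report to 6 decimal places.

With r = 4 the leading error scales as h^4, so the weight is 2^4 = 16.
Top: 16(0.8428480380) − (0.8459368439) = 12.6396317641
R = 12.6396317641/15 = 0.8426421176
Correction |R − A(h/2)| = 2.059e-04; gap |A(h/2) − A(h)| = 3.089e-03.

0.842642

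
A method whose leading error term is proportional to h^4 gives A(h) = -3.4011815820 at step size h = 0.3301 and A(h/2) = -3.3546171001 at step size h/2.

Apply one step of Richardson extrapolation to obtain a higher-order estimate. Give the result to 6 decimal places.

-3.351513

Order 4 gives 2^r = 16 and 2^r − 1 = 15.
16*(-3.3546171001) − (-3.4011815820) = -50.2726920196
Extrapolated: (-50.2726920196) / 15 = -3.3515128013
Shift from A(h/2): +0.0031042988.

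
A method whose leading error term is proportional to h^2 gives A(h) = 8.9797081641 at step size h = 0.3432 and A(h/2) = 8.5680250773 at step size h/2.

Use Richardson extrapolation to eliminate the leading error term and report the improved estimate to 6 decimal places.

8.430797

r = 2: numerator weight 4, denominator 3.
Weighted: 34.2721003092 − 8.9797081641 = 25.2923921451
Denominator 4 − 1 = 3.
So the Richardson estimate is 8.4307973817.
Correction |R − A(h/2)| = 1.372e-01; gap |A(h/2) − A(h)| = 4.117e-01.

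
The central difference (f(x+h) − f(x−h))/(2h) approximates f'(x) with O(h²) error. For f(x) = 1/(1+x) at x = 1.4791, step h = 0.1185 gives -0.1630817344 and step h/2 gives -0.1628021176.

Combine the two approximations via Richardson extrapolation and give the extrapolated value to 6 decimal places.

-0.162709

r = 2, so 2^r = 4.
2^2×A(h/2) = -0.6512084704; minus A(h) gives -0.4881267360.
R = (-0.4881267360)/3 = -0.1627089120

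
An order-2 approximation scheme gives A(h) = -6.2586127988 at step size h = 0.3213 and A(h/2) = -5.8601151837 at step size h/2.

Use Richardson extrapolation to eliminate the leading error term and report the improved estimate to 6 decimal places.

Error is O(h^2); halving h shrinks it by 2^2 = 4.
4*(-5.8601151837) = -23.4404607348; subtract (-6.2586127988) → -17.1818479360
(-17.1818479360) ÷ 3 = -5.7272826453

-5.727283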